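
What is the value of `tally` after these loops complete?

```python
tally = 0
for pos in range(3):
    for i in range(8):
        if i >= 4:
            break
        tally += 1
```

Inner breaks at 4, outer runs 3 times
`tally` takes the values: 0 → 1 → 2 → 3 → 4 → 5 → 6 → 7 → 8 → 9 → 10 → 11 → 12

Answer: 12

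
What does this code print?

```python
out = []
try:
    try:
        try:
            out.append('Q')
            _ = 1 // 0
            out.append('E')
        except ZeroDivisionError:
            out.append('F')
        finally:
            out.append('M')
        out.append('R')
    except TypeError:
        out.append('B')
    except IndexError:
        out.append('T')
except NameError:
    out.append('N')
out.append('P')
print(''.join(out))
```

Execution trace: 'Q' (inner try body) → 'F' (inner except ZeroDivisionError) → 'M' (inner finally) → 'R' (try body, no exception) → 'P' (after the try/except). Output: QFMRP

Answer: QFMRP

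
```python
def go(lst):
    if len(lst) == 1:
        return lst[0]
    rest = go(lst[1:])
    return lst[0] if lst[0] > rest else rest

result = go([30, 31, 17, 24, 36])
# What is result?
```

Recursive max over [30, 31, 17, 24, 36] = 36

Answer: 36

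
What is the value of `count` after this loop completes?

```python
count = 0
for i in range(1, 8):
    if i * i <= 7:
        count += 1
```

Count numbers where i² ≤ 7
`count` takes the values: 0 → 1 → 2

Answer: 2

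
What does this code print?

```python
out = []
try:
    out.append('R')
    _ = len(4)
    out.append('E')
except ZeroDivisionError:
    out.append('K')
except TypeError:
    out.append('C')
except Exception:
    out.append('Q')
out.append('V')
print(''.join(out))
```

Execution trace: 'R' (try body) → 'C' (except TypeError) → 'V' (after the try/except). Output: RCV

Answer: RCV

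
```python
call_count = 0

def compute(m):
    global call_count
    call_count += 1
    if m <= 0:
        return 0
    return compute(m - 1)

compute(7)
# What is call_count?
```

Linear recursion stepping by 1: 8 calls from m=7 down to ≤0.

Answer: 8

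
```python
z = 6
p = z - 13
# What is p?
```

Trace:
`z = 6` → z = 6
`p = z - 13` → p = -7
So p = -7

Answer: -7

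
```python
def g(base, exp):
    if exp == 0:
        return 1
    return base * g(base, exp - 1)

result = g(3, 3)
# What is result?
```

g(3, 3) = 3 * 3 * 3 = 27

Answer: 27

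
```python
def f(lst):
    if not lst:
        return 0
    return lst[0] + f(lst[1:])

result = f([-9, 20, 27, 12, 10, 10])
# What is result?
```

(-9) + 20 + 27 + 12 + 10 + 10 + 0 = 70

Answer: 70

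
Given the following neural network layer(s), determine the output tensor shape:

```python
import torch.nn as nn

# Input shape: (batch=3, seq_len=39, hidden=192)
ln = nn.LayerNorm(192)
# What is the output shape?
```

Input: (3, 39, 192) -> Output: (3, 39, 192)

Answer: (3, 39, 192)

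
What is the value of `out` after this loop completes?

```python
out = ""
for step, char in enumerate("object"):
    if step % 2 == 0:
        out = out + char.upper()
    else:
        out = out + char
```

Uppercase even positions in 'object'
`out` takes the values: "" → "O" → "Ob" → "ObJ" → "ObJe" → "ObJeC" → "ObJeCt"

Answer: "ObJeCt"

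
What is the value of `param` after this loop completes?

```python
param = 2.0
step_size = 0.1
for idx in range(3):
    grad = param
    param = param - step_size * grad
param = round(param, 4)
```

Gradient descent: w = 2.0 * (1 - 0.1)^3
`param` takes the values: 2.0 → 1.8 → 1.62 → 1.458

Answer: 1.458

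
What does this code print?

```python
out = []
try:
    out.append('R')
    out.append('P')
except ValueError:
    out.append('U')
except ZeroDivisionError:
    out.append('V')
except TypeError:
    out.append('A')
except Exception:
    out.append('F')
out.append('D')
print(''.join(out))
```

Execution trace: 'R' (try body) → 'P' (try body, no exception) → 'D' (after the try/except). Output: RPD

Answer: RPD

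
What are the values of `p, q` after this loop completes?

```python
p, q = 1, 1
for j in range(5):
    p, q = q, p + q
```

Fibonacci: after 5 iterations
`p, q` takes the values: (1, 1) → (1, 2) → (2, 3) → (3, 5) → (5, 8) → (8, 13)

Answer: 8, 13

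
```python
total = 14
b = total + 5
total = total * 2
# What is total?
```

Trace:
`total = 14` → total = 14
`b = total + 5` → b = 19
`total = total * 2` → total = 28
So total = 28

Answer: 28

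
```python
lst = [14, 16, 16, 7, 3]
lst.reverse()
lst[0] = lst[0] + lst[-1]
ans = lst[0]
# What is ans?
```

Trace:
`lst = [14, 16, 16, 7, 3]` → lst = [14, 16, 16, 7, 3]
`lst.reverse()` → lst = [3, 7, 16, 16, 14]
`lst[0] = lst[0] + lst[-1]` → lst = [17, 7, 16, 16, 14]
`ans = lst[0]` → ans = 17
So ans = 17

Answer: 17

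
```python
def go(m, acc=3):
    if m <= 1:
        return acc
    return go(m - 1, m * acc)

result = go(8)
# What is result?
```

Accumulator trace (n, acc): (8, 3) -> (7, 24) -> (6, 168) -> (5, 1008) -> (4, 5040) -> (3, 20160) -> (2, 60480) -> (1, 120960) -> return 120960

Answer: 120960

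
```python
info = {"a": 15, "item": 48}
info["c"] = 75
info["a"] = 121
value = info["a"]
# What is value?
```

Trace:
`info = {"a": 15, "item": 48}` → info = {'a': 15, 'item': 48}
`info["c"] = 75` → info = {'a': 15, 'item': 48, 'c': 75}
`info["a"] = 121` → info = {'a': 121, 'item': 48, 'c': 75}
`value = info["a"]` → value = 121
So value = 121

Answer: 121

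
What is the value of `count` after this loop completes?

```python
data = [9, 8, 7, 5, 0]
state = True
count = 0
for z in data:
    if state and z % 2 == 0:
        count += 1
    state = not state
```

Count even values at even positions
`count` takes the values: 0 → 1

Answer: 1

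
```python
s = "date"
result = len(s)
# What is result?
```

Trace:
`s = "date"` → s = 'date'
`result = len(s)` → result = 4
So result = 4

Answer: 4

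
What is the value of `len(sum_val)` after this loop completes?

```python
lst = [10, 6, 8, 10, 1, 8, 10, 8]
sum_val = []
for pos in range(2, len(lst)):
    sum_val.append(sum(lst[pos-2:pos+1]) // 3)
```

Number of 3-element averages
`sum_val` takes the values: [] → [8] → [8, 8] → [8, 8, 6] → [8, 8, 6, 6] → [8, 8, 6, 6, 6] → [8, 8, 6, 6, 6, 8]
So `len(sum_val)` = 6

Answer: 6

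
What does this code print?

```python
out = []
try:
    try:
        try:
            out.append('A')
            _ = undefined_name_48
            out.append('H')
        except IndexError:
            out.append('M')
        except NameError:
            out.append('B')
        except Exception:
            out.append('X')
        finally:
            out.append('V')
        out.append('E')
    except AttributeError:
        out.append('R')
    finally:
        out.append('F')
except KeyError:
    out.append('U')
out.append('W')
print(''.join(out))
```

Execution trace: 'A' (inner try body) → 'B' (inner except NameError) → 'V' (inner finally) → 'E' (try body, no exception) → 'F' (finally) → 'W' (after the try/except). Output: ABVEFW

Answer: ABVEFW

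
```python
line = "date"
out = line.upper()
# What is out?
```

Trace:
`line = "date"` → line = 'date'
`out = line.upper()` → out = 'DATE'
So out = 'DATE'

Answer: 'DATE'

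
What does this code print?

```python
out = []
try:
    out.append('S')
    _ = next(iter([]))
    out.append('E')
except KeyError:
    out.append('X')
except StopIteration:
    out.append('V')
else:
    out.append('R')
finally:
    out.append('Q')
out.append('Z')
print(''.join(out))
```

Execution trace: 'S' (try body) → 'V' (except StopIteration) → 'Q' (finally) → 'Z' (after the try/except). Output: SVQZ

Answer: SVQZ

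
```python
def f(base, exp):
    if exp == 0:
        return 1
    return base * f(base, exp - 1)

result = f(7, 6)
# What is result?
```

f(7, 6) = 7 * 7 * 7 * 7 * 7 * 7 = 117649

Answer: 117649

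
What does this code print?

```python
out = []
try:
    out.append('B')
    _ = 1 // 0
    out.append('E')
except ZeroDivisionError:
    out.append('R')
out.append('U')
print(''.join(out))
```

Execution trace: 'B' (try body) → 'R' (except ZeroDivisionError) → 'U' (after the try/except). Output: BRU

Answer: BRU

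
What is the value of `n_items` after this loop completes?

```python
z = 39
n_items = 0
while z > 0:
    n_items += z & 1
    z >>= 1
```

Count set bits in 39 (binary: 0b100111)
`n_items` takes the values: 0 → 1 → 2 → 3 → 4

Answer: 4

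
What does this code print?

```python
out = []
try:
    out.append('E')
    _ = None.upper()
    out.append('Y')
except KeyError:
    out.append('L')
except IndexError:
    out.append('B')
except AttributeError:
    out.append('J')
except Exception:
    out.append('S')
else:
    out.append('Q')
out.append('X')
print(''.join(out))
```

Execution trace: 'E' (try body) → 'J' (except AttributeError) → 'X' (after the try/except). Output: EJX

Answer: EJX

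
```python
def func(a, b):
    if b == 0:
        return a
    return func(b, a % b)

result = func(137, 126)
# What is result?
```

func(137, 126) -> func(126, 11) -> func(11, 5) -> func(5, 1) -> func(1, 0) -> 1

Answer: 1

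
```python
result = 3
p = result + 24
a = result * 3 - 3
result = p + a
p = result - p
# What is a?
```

Trace:
`result = 3` → result = 3
`p = result + 24` → p = 27
`a = result * 3 - 3` → a = 6
`result = p + a` → result = 33
`p = result - p` → p = 6
So a = 6

Answer: 6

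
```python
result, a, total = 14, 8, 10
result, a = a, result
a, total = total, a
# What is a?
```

Trace:
`result, a, total = 14, 8, 10` → result = 14; a = 8; total = 10
`result, a = a, result` → result = 8; a = 14
`a, total = total, a` → a = 10; total = 14
So a = 10

Answer: 10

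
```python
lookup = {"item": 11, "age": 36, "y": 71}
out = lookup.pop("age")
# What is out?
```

Trace:
`lookup = {"item": 11, "age": 36, "y": 71}` → lookup = {'item': 11, 'age': 36, 'y': 71}
`out = lookup.pop("age")` → lookup = {'item': 11, 'y': 71}; out = 36
So out = 36

Answer: 36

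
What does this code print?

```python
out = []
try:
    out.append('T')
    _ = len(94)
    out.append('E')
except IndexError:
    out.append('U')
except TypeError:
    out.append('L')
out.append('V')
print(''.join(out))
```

Execution trace: 'T' (try body) → 'L' (except TypeError) → 'V' (after the try/except). Output: TLV

Answer: TLV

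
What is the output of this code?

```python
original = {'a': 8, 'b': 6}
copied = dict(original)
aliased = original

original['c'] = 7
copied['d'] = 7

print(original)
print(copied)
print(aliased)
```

Key concept: dict() creates copy, assignment creates alias.
Step by step:
`original = {'a': 8, 'b': 6}` → original = {'a': 8, 'b': 6}
`copied = dict(original)` → copied = {'a': 8, 'b': 6}
`aliased = original` → aliased = {'a': 8, 'b': 6} (same object as original)
`original['c'] = 7` → original = {'a': 8, 'b': 6, 'c': 7} (same object as aliased); aliased = {'a': 8, 'b': 6, 'c': 7} (same object as original)
`copied['d'] = 7` → copied = {'a': 8, 'b': 6, 'd': 7}
`print(original)` → prints {'a': 8, 'b': 6, 'c': 7}
`print(copied)` → prints {'a': 8, 'b': 6, 'd': 7}
`print(aliased)` → prints {'a': 8, 'b': 6, 'c': 7}

Answer:
{'a': 8, 'b': 6, 'c': 7}
{'a': 8, 'b': 6, 'd': 7}
{'a': 8, 'b': 6, 'c': 7}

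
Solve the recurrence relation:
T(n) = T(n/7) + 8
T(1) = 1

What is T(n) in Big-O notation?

Each step divides n by 7 and adds 8. After log_7(n) steps we reach T(1)=1. So T(n) = 8·log_7(n) + 1 = O(log n).

Answer: O(log n)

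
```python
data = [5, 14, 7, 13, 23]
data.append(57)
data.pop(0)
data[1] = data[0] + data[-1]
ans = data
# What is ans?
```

Trace:
`data = [5, 14, 7, 13, 23]` → data = [5, 14, 7, 13, 23]
`data.append(57)` → data = [5, 14, 7, 13, 23, 57]
`data.pop(0)` → data = [14, 7, 13, 23, 57]
`data[1] = data[0] + data[-1]` → data = [14, 71, 13, 23, 57]
`ans = data` → ans = [14, 71, 13, 23, 57]
So ans = [14, 71, 13, 23, 57]

Answer: [14, 71, 13, 23, 57]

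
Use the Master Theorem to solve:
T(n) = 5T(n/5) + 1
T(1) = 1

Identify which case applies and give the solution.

a=5, b=5, f(n)=1. log_5(5) = 1. Since c=0 < 1, Case 1 applies: T(n) = Θ(n^log_b(a)) = O(n).

Answer: O(n) - Case 1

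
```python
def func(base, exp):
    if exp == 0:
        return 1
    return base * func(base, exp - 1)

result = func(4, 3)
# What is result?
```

func(4, 3) = 4 * 4 * 4 = 64

Answer: 64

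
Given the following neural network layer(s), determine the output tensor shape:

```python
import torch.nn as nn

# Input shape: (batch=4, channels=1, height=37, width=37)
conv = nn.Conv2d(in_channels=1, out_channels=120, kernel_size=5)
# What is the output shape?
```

Input: (4, 1, 37, 37) -> Output: (4, 120, 33, 33)

Answer: (4, 120, 33, 33)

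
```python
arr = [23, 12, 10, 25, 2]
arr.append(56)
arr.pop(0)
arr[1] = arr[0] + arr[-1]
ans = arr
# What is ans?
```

Trace:
`arr = [23, 12, 10, 25, 2]` → arr = [23, 12, 10, 25, 2]
`arr.append(56)` → arr = [23, 12, 10, 25, 2, 56]
`arr.pop(0)` → arr = [12, 10, 25, 2, 56]
`arr[1] = arr[0] + arr[-1]` → arr = [12, 68, 25, 2, 56]
`ans = arr` → ans = [12, 68, 25, 2, 56]
So ans = [12, 68, 25, 2, 56]

Answer: [12, 68, 25, 2, 56]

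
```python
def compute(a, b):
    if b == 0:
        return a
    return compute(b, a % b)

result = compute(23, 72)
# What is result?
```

compute(23, 72) -> compute(72, 23) -> compute(23, 3) -> compute(3, 2) -> compute(2, 1) -> compute(1, 0) -> 1

Answer: 1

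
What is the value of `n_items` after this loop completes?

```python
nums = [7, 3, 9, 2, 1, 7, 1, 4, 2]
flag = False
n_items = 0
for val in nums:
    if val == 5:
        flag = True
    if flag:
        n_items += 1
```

Count elements after first 5 in [7, 3, 9, 2, 1, 7, 1, 4, 2]
`n_items` takes the values: 0

Answer: 0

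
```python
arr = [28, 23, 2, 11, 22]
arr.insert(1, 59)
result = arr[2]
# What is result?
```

Trace:
`arr = [28, 23, 2, 11, 22]` → arr = [28, 23, 2, 11, 22]
`arr.insert(1, 59)` → arr = [28, 59, 23, 2, 11, 22]
`result = arr[2]` → result = 23
So result = 23

Answer: 23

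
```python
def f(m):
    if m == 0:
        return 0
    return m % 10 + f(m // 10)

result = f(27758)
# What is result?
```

Sum of digits of 27758: 8 + 5 + 7 + 7 + 2 = 29

Answer: 29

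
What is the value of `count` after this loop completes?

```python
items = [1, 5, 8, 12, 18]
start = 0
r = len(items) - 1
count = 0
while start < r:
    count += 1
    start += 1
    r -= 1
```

Iterations until pointers meet (list length 5)
`count` takes the values: 0 → 1 → 2

Answer: 2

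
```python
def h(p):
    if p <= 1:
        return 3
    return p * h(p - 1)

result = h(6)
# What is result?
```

h(6) = 6 * 5 * 4 * 3 * 2 * 3 = 2160

Answer: 2160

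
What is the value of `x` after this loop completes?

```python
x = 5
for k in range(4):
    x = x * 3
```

Multiply by 3, 4 times: 5 * 3^4 = 405
`x` takes the values: 5 → 15 → 45 → 135 → 405

Answer: 405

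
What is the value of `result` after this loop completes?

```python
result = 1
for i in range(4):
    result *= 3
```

3^4 = 81
`result` takes the values: 1 → 3 → 9 → 27 → 81

Answer: 81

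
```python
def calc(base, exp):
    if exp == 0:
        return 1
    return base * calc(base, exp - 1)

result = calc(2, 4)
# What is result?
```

calc(2, 4) = 2 * 2 * 2 * 2 = 16

Answer: 16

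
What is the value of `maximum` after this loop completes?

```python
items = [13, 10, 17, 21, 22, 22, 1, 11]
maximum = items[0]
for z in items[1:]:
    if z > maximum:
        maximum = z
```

Maximum of [13, 10, 17, 21, 22, 22, 1, 11]
`maximum` takes the values: 13 → 17 → 21 → 22

Answer: 22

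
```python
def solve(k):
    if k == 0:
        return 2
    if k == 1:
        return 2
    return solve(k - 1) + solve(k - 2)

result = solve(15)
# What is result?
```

Build up from base cases: solve(0)=2, solve(1)=2, solve(2)=4, solve(3)=6, solve(4)=10, solve(5)=16, solve(6)=26, ..., solve(15)=1974

Answer: 1974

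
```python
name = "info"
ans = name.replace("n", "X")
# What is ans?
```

Trace:
`name = "info"` → name = 'info'
`ans = name.replace("n", "X")` → ans = 'iXfo'
So ans = 'iXfo'

Answer: 'iXfo'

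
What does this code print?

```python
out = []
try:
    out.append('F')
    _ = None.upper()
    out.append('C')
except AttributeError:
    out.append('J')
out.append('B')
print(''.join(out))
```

Execution trace: 'F' (try body) → 'J' (except AttributeError) → 'B' (after the try/except). Output: FJB

Answer: FJB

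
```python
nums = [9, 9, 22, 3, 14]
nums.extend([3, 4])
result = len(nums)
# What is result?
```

Trace:
`nums = [9, 9, 22, 3, 14]` → nums = [9, 9, 22, 3, 14]
`nums.extend([3, 4])` → nums = [9, 9, 22, 3, 14, 3, 4]
`result = len(nums)` → result = 7
So result = 7

Answer: 7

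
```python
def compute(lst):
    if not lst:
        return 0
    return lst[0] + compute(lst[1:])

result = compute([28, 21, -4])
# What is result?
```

28 + 21 + (-4) + 0 = 45

Answer: 45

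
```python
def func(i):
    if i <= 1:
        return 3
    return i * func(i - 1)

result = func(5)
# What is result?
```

func(5) = 5 * 4 * 3 * 2 * 3 = 360

Answer: 360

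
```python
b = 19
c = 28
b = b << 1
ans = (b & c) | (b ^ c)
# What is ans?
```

Trace:
`b = 19` → b = 19
`c = 28` → c = 28
`b = b << 1` → b = 38
`ans = (b & c) | (b ^ c)` → ans = 62
So ans = 62

Answer: 62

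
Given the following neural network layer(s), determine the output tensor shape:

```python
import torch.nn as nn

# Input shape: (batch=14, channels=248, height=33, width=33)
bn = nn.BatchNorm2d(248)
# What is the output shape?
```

Input: (14, 248, 33, 33) -> Output: (14, 248, 33, 33)

Answer: (14, 248, 33, 33)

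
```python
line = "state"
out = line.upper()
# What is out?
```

Trace:
`line = "state"` → line = 'state'
`out = line.upper()` → out = 'STATE'
So out = 'STATE'

Answer: 'STATE'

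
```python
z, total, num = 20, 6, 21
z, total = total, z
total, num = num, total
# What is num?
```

Trace:
`z, total, num = 20, 6, 21` → z = 20; total = 6; num = 21
`z, total = total, z` → z = 6; total = 20
`total, num = num, total` → total = 21; num = 20
So num = 20

Answer: 20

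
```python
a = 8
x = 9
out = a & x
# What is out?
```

Trace:
`a = 8` → a = 8
`x = 9` → x = 9
`out = a & x` → out = 8
So out = 8

Answer: 8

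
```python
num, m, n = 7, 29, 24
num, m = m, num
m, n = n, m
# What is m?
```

Trace:
`num, m, n = 7, 29, 24` → num = 7; m = 29; n = 24
`num, m = m, num` → num = 29; m = 7
`m, n = n, m` → m = 24; n = 7
So m = 24

Answer: 24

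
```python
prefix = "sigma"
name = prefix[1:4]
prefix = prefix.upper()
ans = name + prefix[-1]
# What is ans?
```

Trace:
`prefix = "sigma"` → prefix = 'sigma'
`name = prefix[1:4]` → name = 'igm'
`prefix = prefix.upper()` → prefix = 'SIGMA'
`ans = name + prefix[-1]` → ans = 'igmA'
So ans = 'igmA'

Answer: 'igmA'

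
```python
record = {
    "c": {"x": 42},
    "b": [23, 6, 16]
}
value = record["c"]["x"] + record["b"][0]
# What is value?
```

Trace:
`record = { ...` → record = {'c': {'x': 42}, 'b': [23, 6, 16]}
`value = record["c"]["x"] + record["b"][0]` → value = 65
So value = 65

Answer: 65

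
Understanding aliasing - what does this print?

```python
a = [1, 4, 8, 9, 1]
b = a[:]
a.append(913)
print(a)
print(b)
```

Key concept: slice [:] creates copy.
Step by step:
`a = [1, 4, 8, 9, 1]` → a = [1, 4, 8, 9, 1]
`b = a[:]` → b = [1, 4, 8, 9, 1]
`a.append(913)` → a = [1, 4, 8, 9, 1, 913]
`print(a)` → prints [1, 4, 8, 9, 1, 913]
`print(b)` → prints [1, 4, 8, 9, 1]

Answer:
[1, 4, 8, 9, 1, 913]
[1, 4, 8, 9, 1]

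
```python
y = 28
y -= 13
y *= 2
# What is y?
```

Trace:
`y = 28` → y = 28
`y -= 13` → y = 15
`y *= 2` → y = 30
So y = 30

Answer: 30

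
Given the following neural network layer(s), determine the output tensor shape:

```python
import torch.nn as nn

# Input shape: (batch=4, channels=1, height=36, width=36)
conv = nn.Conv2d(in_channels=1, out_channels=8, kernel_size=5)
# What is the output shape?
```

Input: (4, 1, 36, 36) -> Output: (4, 8, 32, 32)

Answer: (4, 8, 32, 32)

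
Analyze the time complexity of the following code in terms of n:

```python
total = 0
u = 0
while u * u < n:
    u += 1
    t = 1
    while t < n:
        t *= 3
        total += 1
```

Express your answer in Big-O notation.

Each loop level contributes: √n × log n. Multiplying the contributions gives O(√n log n).

Answer: O(√n log n)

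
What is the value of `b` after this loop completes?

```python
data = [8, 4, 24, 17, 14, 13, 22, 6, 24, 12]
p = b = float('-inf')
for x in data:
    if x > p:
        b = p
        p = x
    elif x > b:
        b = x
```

Second largest (with repeats) in [8, 4, 24, 17, 14, 13, 22, 6, 24, 12]
`b` takes the values: -inf → 4 → 8 → 17 → 22 → 24

Answer: 24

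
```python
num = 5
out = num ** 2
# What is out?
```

Trace:
`num = 5` → num = 5
`out = num ** 2` → out = 25
So out = 25

Answer: 25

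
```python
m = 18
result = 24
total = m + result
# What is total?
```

Trace:
`m = 18` → m = 18
`result = 24` → result = 24
`total = m + result` → total = 42
So total = 42

Answer: 42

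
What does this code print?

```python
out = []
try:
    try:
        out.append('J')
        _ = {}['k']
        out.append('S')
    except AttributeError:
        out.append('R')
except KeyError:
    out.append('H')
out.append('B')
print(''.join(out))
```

Execution trace: 'J' (inner try body) → 'H' (outer except KeyError) → 'B' (after the try/except). Output: JHB

Answer: JHB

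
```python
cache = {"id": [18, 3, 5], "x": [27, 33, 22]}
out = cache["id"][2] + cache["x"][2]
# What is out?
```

Trace:
`cache = {"id": [18, 3, 5], "x": [27, 33, 22]}` → cache = {'id': [18, 3, 5], 'x': [27, 33, 22]}
`out = cache["id"][2] + cache["x"][2]` → out = 27
So out = 27

Answer: 27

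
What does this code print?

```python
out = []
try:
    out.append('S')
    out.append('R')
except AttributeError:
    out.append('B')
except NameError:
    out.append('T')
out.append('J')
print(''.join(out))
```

Execution trace: 'S' (try body) → 'R' (try body, no exception) → 'J' (after the try/except). Output: SRJ

Answer: SRJ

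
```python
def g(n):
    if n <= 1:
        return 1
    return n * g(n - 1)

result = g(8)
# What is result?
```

g(8) = 8 * 7 * 6 * 5 * 4 * 3 * 2 * 1 = 40320

Answer: 40320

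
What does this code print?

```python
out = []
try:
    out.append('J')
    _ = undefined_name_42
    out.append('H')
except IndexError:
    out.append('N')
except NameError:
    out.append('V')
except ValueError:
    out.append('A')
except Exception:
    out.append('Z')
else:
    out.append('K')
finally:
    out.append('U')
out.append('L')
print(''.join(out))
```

Execution trace: 'J' (try body) → 'V' (except NameError) → 'U' (finally) → 'L' (after the try/except). Output: JVUL

Answer: JVUL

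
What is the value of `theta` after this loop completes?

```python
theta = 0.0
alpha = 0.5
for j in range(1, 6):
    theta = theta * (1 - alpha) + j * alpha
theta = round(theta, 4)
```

Moving average with lr=0.5
`theta` takes the values: 0.0 → 0.5 → 1.25 → 2.125 → 3.0625 → 4.03125 → 4.0312

Answer: 4.0312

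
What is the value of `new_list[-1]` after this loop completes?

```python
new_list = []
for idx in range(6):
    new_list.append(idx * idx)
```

Last element of squares 0 to 5
`new_list` takes the values: [] → [0] → [0, 1] → [0, 1, 4] → [0, 1, 4, 9] → [0, 1, 4, 9, 16] → [0, 1, 4, 9, 16, 25]
So `new_list[-1]` = 25

Answer: 25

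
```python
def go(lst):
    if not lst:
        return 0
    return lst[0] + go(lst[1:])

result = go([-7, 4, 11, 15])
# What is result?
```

(-7) + 4 + 11 + 15 + 0 = 23

Answer: 23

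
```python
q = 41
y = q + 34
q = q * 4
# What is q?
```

Trace:
`q = 41` → q = 41
`y = q + 34` → y = 75
`q = q * 4` → q = 164
So q = 164

Answer: 164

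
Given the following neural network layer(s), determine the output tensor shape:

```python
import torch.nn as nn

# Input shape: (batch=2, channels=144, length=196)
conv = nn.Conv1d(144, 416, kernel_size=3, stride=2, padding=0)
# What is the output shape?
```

Input: (2, 144, 196) -> Output: (2, 416, 97)

Answer: (2, 416, 97)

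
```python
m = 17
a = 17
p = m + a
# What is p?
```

Trace:
`m = 17` → m = 17
`a = 17` → a = 17
`p = m + a` → p = 34
So p = 34

Answer: 34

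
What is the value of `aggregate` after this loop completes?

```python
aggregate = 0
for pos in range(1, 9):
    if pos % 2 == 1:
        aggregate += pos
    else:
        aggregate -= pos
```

Add odd, subtract even
`aggregate` takes the values: 0 → 1 → -1 → 2 → -2 → 3 → -3 → 4 → -4

Answer: -4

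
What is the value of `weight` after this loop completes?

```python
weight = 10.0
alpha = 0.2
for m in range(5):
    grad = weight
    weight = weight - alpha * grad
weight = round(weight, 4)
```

Gradient descent: w = 10.0 * (1 - 0.2)^5
`weight` takes the values: 10.0 → 8.0 → 6.4 → 5.12 → 4.096 → 3.2768

Answer: 3.2768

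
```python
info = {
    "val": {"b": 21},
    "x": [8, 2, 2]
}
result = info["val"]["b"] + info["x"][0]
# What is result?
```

Trace:
`info = { ...` → info = {'val': {'b': 21}, 'x': [8, 2, 2]}
`result = info["val"]["b"] + info["x"][0]` → result = 29
So result = 29

Answer: 29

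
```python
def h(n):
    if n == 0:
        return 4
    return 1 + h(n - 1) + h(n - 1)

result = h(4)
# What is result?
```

h(n) = 1 + 2·h(n-1), h(0)=4. Closed form: (4+1)·2^4 - 1 = 79.

Answer: 79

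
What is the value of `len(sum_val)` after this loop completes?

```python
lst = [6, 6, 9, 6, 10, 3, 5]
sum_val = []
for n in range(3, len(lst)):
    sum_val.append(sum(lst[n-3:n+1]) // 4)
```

Number of 4-element averages
`sum_val` takes the values: [] → [6] → [6, 7] → [6, 7, 7] → [6, 7, 7, 6]
So `len(sum_val)` = 4

Answer: 4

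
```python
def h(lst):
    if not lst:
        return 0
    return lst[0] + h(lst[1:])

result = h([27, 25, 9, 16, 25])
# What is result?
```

27 + 25 + 9 + 16 + 25 + 0 = 102

Answer: 102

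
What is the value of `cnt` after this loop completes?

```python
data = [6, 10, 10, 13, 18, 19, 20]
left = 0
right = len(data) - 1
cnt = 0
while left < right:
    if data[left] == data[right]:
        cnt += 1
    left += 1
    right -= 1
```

Count matching pairs from ends
`cnt` takes the values: 0

Answer: 0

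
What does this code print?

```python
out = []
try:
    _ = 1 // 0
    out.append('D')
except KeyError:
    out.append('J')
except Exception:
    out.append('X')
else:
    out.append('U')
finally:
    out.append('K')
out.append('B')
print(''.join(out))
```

Execution trace: 'X' (except Exception) → 'K' (finally) → 'B' (after the try/except). Output: XKB

Answer: XKB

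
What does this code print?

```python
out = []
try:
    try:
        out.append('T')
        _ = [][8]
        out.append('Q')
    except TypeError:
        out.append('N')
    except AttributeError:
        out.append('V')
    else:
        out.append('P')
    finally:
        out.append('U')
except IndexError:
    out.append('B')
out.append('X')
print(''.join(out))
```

Execution trace: 'T' (try body) → 'U' (finally) → 'B' (outer except IndexError) → 'X' (after the try/except). Output: TUBX

Answer: TUBX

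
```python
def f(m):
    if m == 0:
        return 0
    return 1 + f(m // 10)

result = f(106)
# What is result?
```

Count of digits of 106: 3

Answer: 3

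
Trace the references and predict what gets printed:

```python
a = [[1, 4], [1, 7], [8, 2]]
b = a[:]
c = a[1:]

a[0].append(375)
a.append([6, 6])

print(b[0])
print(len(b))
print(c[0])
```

Key concept: slice with nested mutation.
Step by step:
`a = [[1, 4], [1, 7], [8, 2]]` → a = [[1, 4], [1, 7], [8, 2]]
`b = a[:]` → b = [[1, 4], [1, 7], [8, 2]]
`c = a[1:]` → c = [[1, 7], [8, 2]]
`a[0].append(375)` → a = [[1, 4, 375], [1, 7], [8, 2]]; b = [[1, 4, 375], [1, 7], [8, 2]]
`a.append([6, 6])` → a = [[1, 4, 375], [1, 7], [8, 2], [6, 6]]
`print(b[0])` → prints [1, 4, 375]
`print(len(b))` → prints 3
`print(c[0])` → prints [1, 7]

Answer:
[1, 4, 375]
3
[1, 7]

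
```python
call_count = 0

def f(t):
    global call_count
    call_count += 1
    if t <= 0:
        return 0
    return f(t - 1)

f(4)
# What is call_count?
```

Linear recursion stepping by 1: 5 calls from t=4 down to ≤0.

Answer: 5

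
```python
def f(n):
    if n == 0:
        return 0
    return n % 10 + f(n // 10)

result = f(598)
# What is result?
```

Sum of digits of 598: 8 + 9 + 5 = 22

Answer: 22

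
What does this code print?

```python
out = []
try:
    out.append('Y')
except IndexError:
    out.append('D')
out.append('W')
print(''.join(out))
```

Execution trace: 'Y' (try body, no exception) → 'W' (after the try/except). Output: YW

Answer: YW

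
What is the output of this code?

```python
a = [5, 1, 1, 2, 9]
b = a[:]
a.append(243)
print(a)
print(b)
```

Key concept: slice [:] creates copy.
Step by step:
`a = [5, 1, 1, 2, 9]` → a = [5, 1, 1, 2, 9]
`b = a[:]` → b = [5, 1, 1, 2, 9]
`a.append(243)` → a = [5, 1, 1, 2, 9, 243]
`print(a)` → prints [5, 1, 1, 2, 9, 243]
`print(b)` → prints [5, 1, 1, 2, 9]

Answer:
[5, 1, 1, 2, 9, 243]
[5, 1, 1, 2, 9]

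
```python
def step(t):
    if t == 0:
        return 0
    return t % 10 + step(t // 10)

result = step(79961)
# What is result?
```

Sum of digits of 79961: 1 + 6 + 9 + 9 + 7 = 32

Answer: 32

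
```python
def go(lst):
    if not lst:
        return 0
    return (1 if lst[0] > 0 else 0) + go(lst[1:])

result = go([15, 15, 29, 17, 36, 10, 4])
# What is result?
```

Count of positive elements in [15, 15, 29, 17, 36, 10, 4] = 7

Answer: 7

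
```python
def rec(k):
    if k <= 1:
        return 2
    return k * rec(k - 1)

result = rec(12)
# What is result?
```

rec(12) = 12 * 11 * 10 * 9 * 8 * 7 * 6 * 5 * 4 * 3 * 2 * 2 = 958003200

Answer: 958003200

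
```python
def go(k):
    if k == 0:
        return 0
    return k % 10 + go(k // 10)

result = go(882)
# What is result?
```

Sum of digits of 882: 2 + 8 + 8 = 18

Answer: 18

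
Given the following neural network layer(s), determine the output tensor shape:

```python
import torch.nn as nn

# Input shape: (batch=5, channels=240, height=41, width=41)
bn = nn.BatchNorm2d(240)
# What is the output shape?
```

Input: (5, 240, 41, 41) -> Output: (5, 240, 41, 41)

Answer: (5, 240, 41, 41)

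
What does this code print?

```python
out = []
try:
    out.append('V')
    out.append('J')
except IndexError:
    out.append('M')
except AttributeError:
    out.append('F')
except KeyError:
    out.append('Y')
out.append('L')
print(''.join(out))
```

Execution trace: 'V' (try body) → 'J' (try body, no exception) → 'L' (after the try/except). Output: VJL

Answer: VJL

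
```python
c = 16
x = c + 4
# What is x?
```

Trace:
`c = 16` → c = 16
`x = c + 4` → x = 20
So x = 20

Answer: 20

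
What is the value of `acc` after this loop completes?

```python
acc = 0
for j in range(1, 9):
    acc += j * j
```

Sum of squares 1² to 8² = 204
`acc` takes the values: 0 → 1 → 5 → 14 → 30 → 55 → 91 → 140 → 204

Answer: 204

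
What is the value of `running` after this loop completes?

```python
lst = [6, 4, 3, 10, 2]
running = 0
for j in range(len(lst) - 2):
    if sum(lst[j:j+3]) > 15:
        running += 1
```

Count windows with sum > 15
`running` takes the values: 0 → 1

Answer: 1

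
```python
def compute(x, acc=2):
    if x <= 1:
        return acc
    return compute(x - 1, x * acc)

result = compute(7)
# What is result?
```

Accumulator trace (n, acc): (7, 2) -> (6, 14) -> (5, 84) -> (4, 420) -> (3, 1680) -> (2, 5040) -> (1, 10080) -> return 10080

Answer: 10080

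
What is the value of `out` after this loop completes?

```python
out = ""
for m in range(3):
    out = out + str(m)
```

Concatenate digits 0 to 2
`out` takes the values: "" → "0" → "01" → "012"

Answer: "012"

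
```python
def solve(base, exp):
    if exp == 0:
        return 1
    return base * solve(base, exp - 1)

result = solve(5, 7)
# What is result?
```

solve(5, 7) = 5 * 5 * 5 * 5 * 5 * 5 * 5 = 78125

Answer: 78125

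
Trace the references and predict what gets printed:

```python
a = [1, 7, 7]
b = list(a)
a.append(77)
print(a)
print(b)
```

Key concept: list() constructor creates copy.
Step by step:
`a = [1, 7, 7]` → a = [1, 7, 7]
`b = list(a)` → b = [1, 7, 7]
`a.append(77)` → a = [1, 7, 7, 77]
`print(a)` → prints [1, 7, 7, 77]
`print(b)` → prints [1, 7, 7]

Answer:
[1, 7, 7, 77]
[1, 7, 7]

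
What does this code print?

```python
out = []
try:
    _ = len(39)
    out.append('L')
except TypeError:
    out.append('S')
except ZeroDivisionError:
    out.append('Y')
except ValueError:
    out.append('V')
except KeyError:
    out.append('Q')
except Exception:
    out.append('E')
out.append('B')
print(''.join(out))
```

Execution trace: 'S' (except TypeError) → 'B' (after the try/except). Output: SB

Answer: SB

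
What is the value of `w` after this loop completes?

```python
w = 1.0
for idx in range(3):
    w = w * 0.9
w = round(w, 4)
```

Exponential decay: 1.0 * 0.9^3
`w` takes the values: 1.0 → 0.9 → 0.81 → 0.729

Answer: 0.729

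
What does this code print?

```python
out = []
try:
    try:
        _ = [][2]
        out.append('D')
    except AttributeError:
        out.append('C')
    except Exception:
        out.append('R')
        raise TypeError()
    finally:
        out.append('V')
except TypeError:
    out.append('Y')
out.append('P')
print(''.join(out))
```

Execution trace: 'R' (inner except Exception) → 'V' (inner finally) → 'Y' (outer except TypeError) → 'P' (after the try/except). Output: RVYP

Answer: RVYP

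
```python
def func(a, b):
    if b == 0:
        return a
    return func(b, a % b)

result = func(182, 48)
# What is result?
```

func(182, 48) -> func(48, 38) -> func(38, 10) -> func(10, 8) -> func(8, 2) -> func(2, 0) -> 2

Answer: 2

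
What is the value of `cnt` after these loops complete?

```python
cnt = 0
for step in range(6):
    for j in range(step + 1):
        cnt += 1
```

Triangle: 1 + 2 + ... + 6
`cnt` takes the values: 0 → 1 → 2 → 3 → 4 → 5 → 6 → 7 → 8 → 9 → 10 → 11 → 12 → 13 → 14 → 15 → 16 → 17 → 18 → 19 → 20 → 21

Answer: 21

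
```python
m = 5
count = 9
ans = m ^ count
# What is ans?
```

Trace:
`m = 5` → m = 5
`count = 9` → count = 9
`ans = m ^ count` → ans = 12
So ans = 12

Answer: 12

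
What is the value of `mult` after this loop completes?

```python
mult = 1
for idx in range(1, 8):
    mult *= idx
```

7! = 5040
`mult` takes the values: 1 → 2 → 6 → 24 → 120 → 720 → 5040

Answer: 5040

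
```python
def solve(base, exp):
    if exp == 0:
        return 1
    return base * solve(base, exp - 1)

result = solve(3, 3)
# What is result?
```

solve(3, 3) = 3 * 3 * 3 = 27

Answer: 27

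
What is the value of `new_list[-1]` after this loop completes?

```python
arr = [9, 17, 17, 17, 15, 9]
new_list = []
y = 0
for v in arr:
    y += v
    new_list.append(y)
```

Cumulative sum ends at 84
`new_list` takes the values: [] → [9] → [9, 26] → [9, 26, 43] → [9, 26, 43, 60] → [9, 26, 43, 60, 75] → [9, 26, 43, 60, 75, 84]
So `new_list[-1]` = 84

Answer: 84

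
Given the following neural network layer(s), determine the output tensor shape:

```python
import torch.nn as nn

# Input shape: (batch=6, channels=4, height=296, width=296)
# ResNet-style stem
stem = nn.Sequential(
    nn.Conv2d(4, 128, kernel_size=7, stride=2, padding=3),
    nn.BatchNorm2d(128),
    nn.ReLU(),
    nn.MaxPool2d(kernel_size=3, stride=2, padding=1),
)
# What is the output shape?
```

Input: (6, 4, 296, 296) -> after Conv2d 7x7 stride=2: (6, 128, 148, 148) -> Output: (6, 128, 74, 74)

Answer: (6, 128, 74, 74)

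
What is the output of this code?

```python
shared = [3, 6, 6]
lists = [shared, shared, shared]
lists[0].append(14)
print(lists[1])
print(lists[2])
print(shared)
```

Key concept: list of same reference.
Step by step:
`shared = [3, 6, 6]` → shared = [3, 6, 6]
`lists = [shared, shared, shared]` → lists = [[3, 6, 6], [3, 6, 6], [3, 6, 6]]
`lists[0].append(14)` → shared = [3, 6, 6, 14]; lists = [[3, 6, 6, 14], [3, 6, 6, 14], [3, 6, 6, 14]]
`print(lists[1])` → prints [3, 6, 6, 14]
`print(lists[2])` → prints [3, 6, 6, 14]
`print(shared)` → prints [3, 6, 6, 14]

Answer:
[3, 6, 6, 14]
[3, 6, 6, 14]
[3, 6, 6, 14]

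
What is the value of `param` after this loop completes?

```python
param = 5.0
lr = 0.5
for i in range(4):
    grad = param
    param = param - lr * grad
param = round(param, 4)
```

Gradient descent: w = 5.0 * (1 - 0.5)^4
`param` takes the values: 5.0 → 2.5 → 1.25 → 0.625 → 0.3125

Answer: 0.3125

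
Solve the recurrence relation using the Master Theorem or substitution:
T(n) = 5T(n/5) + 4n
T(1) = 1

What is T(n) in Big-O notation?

By Master Theorem: a=5, b=5, f(n)=4n. Since log_5(5) = 1 and f(n) = Θ(n^1), Case 2 applies. T(n) = O(n log n).

Answer: O(n log n)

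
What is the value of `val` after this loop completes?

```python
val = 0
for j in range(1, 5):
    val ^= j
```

XOR of 1 to 4
`val` takes the values: 0 → 1 → 3 → 0 → 4

Answer: 4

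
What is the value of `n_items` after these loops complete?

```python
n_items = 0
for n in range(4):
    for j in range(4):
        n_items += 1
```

4 * 4 = 16
`n_items` takes the values: 0 → 1 → 2 → 3 → 4 → 5 → 6 → 7 → 8 → 9 → 10 → 11 → 12 → 13 → 14 → 15 → 16

Answer: 16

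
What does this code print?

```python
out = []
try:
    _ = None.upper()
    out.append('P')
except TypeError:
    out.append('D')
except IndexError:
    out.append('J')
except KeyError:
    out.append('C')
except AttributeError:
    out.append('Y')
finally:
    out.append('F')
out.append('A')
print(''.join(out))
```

Execution trace: 'Y' (except AttributeError) → 'F' (finally) → 'A' (after the try/except). Output: YFA

Answer: YFA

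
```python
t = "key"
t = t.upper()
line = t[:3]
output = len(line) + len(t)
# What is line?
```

Trace:
`t = "key"` → t = 'key'
`t = t.upper()` → t = 'KEY'
`line = t[:3]` → line = 'KEY'
`output = len(line) + len(t)` → output = 6
So line = 'KEY'

Answer: 'KEY'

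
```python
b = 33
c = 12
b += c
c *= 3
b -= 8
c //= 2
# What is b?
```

Trace:
`b = 33` → b = 33
`c = 12` → c = 12
`b += c` → b = 45
`c *= 3` → c = 36
`b -= 8` → b = 37
`c //= 2` → c = 18
So b = 37

Answer: 37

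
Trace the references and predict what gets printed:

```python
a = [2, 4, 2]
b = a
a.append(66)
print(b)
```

Key concept: basic list aliasing.
Step by step:
`a = [2, 4, 2]` → a = [2, 4, 2]
`b = a` → b = [2, 4, 2] (same object as a)
`a.append(66)` → a = [2, 4, 2, 66] (same object as b); b = [2, 4, 2, 66] (same object as a)
`print(b)` → prints [2, 4, 2, 66]

Answer: [2, 4, 2, 66]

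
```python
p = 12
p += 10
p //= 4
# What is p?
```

Trace:
`p = 12` → p = 12
`p += 10` → p = 22
`p //= 4` → p = 5
So p = 5

Answer: 5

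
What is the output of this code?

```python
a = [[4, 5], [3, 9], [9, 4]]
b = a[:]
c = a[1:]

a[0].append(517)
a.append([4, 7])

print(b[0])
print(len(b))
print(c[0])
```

Key concept: slice with nested mutation.
Step by step:
`a = [[4, 5], [3, 9], [9, 4]]` → a = [[4, 5], [3, 9], [9, 4]]
`b = a[:]` → b = [[4, 5], [3, 9], [9, 4]]
`c = a[1:]` → c = [[3, 9], [9, 4]]
`a[0].append(517)` → a = [[4, 5, 517], [3, 9], [9, 4]]; b = [[4, 5, 517], [3, 9], [9, 4]]
`a.append([4, 7])` → a = [[4, 5, 517], [3, 9], [9, 4], [4, 7]]
`print(b[0])` → prints [4, 5, 517]
`print(len(b))` → prints 3
`print(c[0])` → prints [3, 9]

Answer:
[4, 5, 517]
3
[3, 9]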